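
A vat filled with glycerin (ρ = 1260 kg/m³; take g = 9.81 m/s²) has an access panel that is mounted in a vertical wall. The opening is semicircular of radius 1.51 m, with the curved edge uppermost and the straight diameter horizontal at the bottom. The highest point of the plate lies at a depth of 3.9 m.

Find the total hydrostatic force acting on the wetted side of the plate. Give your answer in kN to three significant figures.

γ = ρg = 1260 × 9.81 / 1000 = 12.3606 kN/m³.
The centroid lies 4r/(3π) = 0.640864 m above the diameter, so r − 4r/(3π) = 1.51 − 0.640864 = 0.869136 m below the topmost point, so the centroid depth is h_c = 3.9 + 0.869136 = 4.76914 m.
A = πr²/2 = π × 1.51²/2 = 3.58157 m².
Resultant F = γ·h_c·A = 12.3606 × 4.76914 × 3.58157 = 211.132 kN.

F ≈ 211 kN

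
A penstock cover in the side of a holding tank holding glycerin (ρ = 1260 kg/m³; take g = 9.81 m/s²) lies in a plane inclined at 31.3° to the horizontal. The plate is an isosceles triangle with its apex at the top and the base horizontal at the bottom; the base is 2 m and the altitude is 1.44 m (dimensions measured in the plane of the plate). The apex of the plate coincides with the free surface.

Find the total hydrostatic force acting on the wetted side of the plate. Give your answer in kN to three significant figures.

γ = ρg = 1260 × 9.81 / 1000 = 12.3606 kN/m³.
Let θ = 31.3° be the plate's angle to the horizontal; measure y along the incline from where the plane meets the free surface. Vertical depth h = y·sinθ with sinθ = 0.519519.
With the apex up, the centroid sits 2h/3 = 2 × 1.44/3 = 0.96 m below the apex, so y_c = 0.96 m and h_c = 0.96 × 0.519519 = 0.498738 m.
A = ½ × 2 × 1.44 = 1.44 m².
Resultant F = γ·h_c·A = 12.3606 × 0.498738 × 1.44 = 8.87717 kN.

F ≈ 8.88 kN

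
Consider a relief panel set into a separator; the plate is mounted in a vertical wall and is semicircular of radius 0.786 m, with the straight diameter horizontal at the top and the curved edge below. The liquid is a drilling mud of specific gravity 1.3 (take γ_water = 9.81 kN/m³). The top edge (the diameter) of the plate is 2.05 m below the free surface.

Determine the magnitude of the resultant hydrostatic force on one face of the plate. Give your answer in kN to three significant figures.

F ≈ 29.5 kN

γ = 1.3 × 9.81 = 12.753 kN/m³.
The centroid of a semicircle lies 4r/(3π) = 0.333589 m from the diameter, here below the top edge, so the centroid depth is h_c = 2.05 + 0.333589 = 2.38359 m.
A = πr²/2 = π × 0.786²/2 = 0.970432 m².
Resultant F = γ·h_c·A = 12.753 × 2.38359 × 0.970432 = 29.4991 kN.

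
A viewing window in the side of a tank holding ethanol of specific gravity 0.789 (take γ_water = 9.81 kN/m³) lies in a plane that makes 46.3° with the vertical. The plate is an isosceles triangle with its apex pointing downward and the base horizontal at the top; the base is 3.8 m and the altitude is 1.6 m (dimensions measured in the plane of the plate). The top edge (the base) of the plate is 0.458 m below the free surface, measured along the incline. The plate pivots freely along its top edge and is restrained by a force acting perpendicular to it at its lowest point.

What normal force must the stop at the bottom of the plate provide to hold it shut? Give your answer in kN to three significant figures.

P ≈ 6.82 kN

γ = 0.789 × 9.81 = 7.74009 kN/m³.
The plate makes 46.3° with the vertical, i.e. θ = 90° − 46.3° = 43.7° to the horizontal. Measuring y along the incline from the free-surface line, vertical depth h = y·sinθ with sinθ = 0.690882.
With the apex down, the centroid sits h/3 = 1.6/3 = 0.533333 m below the base (the top edge), so y_c = 0.458 + 0.533333 = 0.991333 m and h_c = 0.991333 × 0.690882 = 0.684894 m.
A = ½ × 3.8 × 1.6 = 3.04 m².
Resultant F = γ·h_c·A = 7.74009 × 0.684894 × 3.04 = 16.1155 kN.
I_c = b·h³/36 = 3.8 × 1.6³/36 = 0.432356 m⁴.
Centre of pressure: y_p = y_c + I_c/(y_c·A) = 0.991333 + 0.432356/(0.991333 × 3.04) = 0.991333 + 0.143466 = 1.1348 m along the plane.
The resultant acts 0.533333 + 0.143466 = 0.676799 m (along the plate) below the hinge at the top edge, so the moment about the hinge is M = F × 0.676799 = 16.1155 × 0.676799 = 10.907 kN·m.
A normal force at the bottom, 1.6 m from the hinge, must supply this moment: P = 10.907/1.6 = 6.81687 kN.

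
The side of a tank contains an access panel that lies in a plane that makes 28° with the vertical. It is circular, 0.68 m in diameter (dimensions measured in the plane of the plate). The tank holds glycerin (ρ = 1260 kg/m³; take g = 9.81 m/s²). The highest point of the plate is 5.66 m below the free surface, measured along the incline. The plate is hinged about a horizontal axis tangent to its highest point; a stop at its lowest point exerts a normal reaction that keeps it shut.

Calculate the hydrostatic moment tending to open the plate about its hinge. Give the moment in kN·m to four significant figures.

γ = ρg = 1260 × 9.81 / 1000 = 12.3606 kN/m³.
The plate makes 28° with the vertical, i.e. θ = 90° − 28° = 62° to the horizontal. Measuring y along the incline from the free-surface line, vertical depth h = y·sinθ with sinθ = 0.882948.
The centroid is at the centre, 0.34 m below the top of the plate, so y_c = 5.66 + 0.34 = 6 m and h_c = 6 × 0.882948 = 5.29769 m.
A = π(0.34)² = 0.363168 m².
Resultant F = γ·h_c·A = 12.3606 × 5.29769 × 0.363168 = 23.7812 kN.
I_c = πr⁴/4 = π × 0.34⁴/4 = 0.0104956 m⁴.
Centre of pressure: y_p = y_c + I_c/(y_c·A) = 6 + 0.0104956/(6 × 0.363168) = 6 + 0.00481669 = 6.00482 m along the plane.
The resultant acts 0.34 + 0.00481669 = 0.344817 m (along the plate) below the hinge at the top edge, so the moment about the hinge is M = F × 0.344817 = 23.7812 × 0.344817 = 8.20016 kN·m.

M ≈ 8.200 kN·m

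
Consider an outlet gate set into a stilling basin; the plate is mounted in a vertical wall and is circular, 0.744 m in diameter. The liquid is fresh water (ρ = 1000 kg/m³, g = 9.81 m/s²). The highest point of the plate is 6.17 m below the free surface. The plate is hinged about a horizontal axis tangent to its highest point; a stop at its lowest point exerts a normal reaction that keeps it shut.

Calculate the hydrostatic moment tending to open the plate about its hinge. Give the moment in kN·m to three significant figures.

M ≈ 10.5 kN·m

γ = ρg = 1000 × 9.81 = 9810 N/m³ = 9.81 kN/m³.
The centroid is at the centre, 0.372 m below the top of the plate, so the centroid depth is h_c = 6.17 + 0.372 = 6.542 m.
A = π(0.372)² = 0.434746 m².
Resultant F = γ·h_c·A = 9.81 × 6.542 × 0.434746 = 27.9007 kN.
I_c = πr⁴/4 = π × 0.372⁴/4 = 0.0150405 m⁴.
Centre of pressure: y_p = y_c + I_c/(y_c·A) = 6.542 + 0.0150405/(6.542 × 0.434746) = 6.542 + 0.0052883 = 6.54729 m along the plane.
The resultant acts 0.372 + 0.0052883 = 0.377288 m (along the plate) below the hinge at the top edge, so the moment about the hinge is M = F × 0.377288 = 27.9007 × 0.377288 = 10.5266 kN·m.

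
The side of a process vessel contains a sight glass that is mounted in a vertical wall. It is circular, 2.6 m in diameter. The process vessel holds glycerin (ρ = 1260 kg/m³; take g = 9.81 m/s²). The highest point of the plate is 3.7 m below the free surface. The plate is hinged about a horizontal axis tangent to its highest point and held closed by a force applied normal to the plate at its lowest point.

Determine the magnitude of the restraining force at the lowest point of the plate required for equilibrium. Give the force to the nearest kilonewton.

γ = ρg = 1260 × 9.81 / 1000 = 12.3606 kN/m³.
The centroid is at the centre, 1.3 m below the top of the plate, so the centroid depth is h_c = 3.7 + 1.3 = 5 m.
A = π(1.3)² = 5.30929 m².
Resultant F = γ·h_c·A = 12.3606 × 5 × 5.30929 = 328.13 kN.
I_c = πr⁴/4 = π × 1.3⁴/4 = 2.24318 m⁴.
Centre of pressure: y_p = y_c + I_c/(y_c·A) = 5 + 2.24318/(5 × 5.30929) = 5 + 0.0845002 = 5.0845 m along the plane.
The resultant acts 1.3 + 0.0845002 = 1.3845 m (along the plate) below the hinge at the top edge, so the moment about the hinge is M = F × 1.3845 = 328.13 × 1.3845 = 454.296 kN·m.
A normal force at the bottom, 2.6 m from the hinge, must supply this moment: P = 454.296/2.6 = 174.729 kN.

P ≈ 175 kN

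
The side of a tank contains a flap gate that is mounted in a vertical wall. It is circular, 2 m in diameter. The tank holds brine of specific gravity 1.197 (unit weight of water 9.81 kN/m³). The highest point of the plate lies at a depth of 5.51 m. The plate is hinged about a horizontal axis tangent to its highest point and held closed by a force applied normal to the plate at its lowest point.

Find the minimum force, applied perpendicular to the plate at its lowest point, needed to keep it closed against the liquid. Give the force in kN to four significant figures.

γ = 1.197 × 9.81 = 11.74257 kN/m³.
The centroid is at the centre, 1 m below the top of the plate, so the centroid depth is h_c = 5.51 + 1 = 6.51 m.
A = π(1)² = 3.14159 m².
Resultant F = γ·h_c·A = 11.74257 × 6.51 × 3.14159 = 240.156 kN.
I_c = πr⁴/4 = π × 1⁴/4 = 0.785398 m⁴.
Centre of pressure: y_p = y_c + I_c/(y_c·A) = 6.51 + 0.785398/(6.51 × 3.14159) = 6.51 + 0.0384025 = 6.5484 m along the plane.
The resultant acts 1 + 0.0384025 = 1.0384 m (along the plate) below the hinge at the top edge, so the moment about the hinge is M = F × 1.0384 = 240.156 × 1.0384 = 249.378 kN·m.
A normal force at the bottom, 2 m from the hinge, must supply this moment: P = 249.378/2 = 124.689 kN.

P ≈ 124.7 kN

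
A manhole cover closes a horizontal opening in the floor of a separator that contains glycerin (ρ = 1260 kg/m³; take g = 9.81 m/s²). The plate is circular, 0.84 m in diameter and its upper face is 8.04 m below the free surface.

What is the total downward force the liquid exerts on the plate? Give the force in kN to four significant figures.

γ = ρg = 1260 × 9.81 / 1000 = 12.3606 kN/m³.
The plate is horizontal, so pressure is uniform at p = γ·h = 12.3606 × 8.04 = 99.3792 kN/m².
A = π(0.42)² = 0.554177 m².
F = p·A = 99.3792 × 0.554177 = 55.0737 kN.

F ≈ 55.07 kN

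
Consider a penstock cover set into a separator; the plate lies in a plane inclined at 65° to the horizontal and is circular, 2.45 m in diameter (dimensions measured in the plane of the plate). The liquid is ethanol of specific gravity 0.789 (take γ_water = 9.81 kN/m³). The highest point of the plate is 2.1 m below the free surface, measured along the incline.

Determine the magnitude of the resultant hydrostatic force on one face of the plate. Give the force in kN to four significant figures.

γ = 0.789 × 9.81 = 7.74009 kN/m³.
Let θ = 65° be the plate's angle to the horizontal; measure y along the incline from where the plane meets the free surface. Vertical depth h = y·sinθ with sinθ = 0.906308.
The centroid is at the centre, 1.225 m below the top of the plate, so y_c = 2.1 + 1.225 = 3.325 m and h_c = 3.325 × 0.906308 = 3.01347 m.
A = π(1.225)² = 4.71435 m².
Resultant F = γ·h_c·A = 7.74009 × 3.01347 × 4.71435 = 109.96 kN.

F ≈ 110.0 kN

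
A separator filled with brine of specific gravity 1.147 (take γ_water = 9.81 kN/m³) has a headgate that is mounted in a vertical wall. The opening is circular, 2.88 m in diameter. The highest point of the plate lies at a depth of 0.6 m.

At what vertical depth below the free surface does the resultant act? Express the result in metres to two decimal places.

h_p = 2.29 m

γ = 1.147 × 9.81 = 11.25207 kN/m³.
The centroid is at the centre, 1.44 m below the top of the plate, so the centroid depth is h_c = 0.6 + 1.44 = 2.04 m.
A = π(1.44)² = 6.51441 m².
Resultant F = γ·h_c·A = 11.25207 × 2.04 × 6.51441 = 149.533 kN.
I_c = πr⁴/4 = π × 1.44⁴/4 = 3.37707 m⁴.
Centre of pressure: y_p = y_c + I_c/(y_c·A) = 2.04 + 3.37707/(2.04 × 6.51441) = 2.04 + 0.254118 = 2.29412 m along the plane.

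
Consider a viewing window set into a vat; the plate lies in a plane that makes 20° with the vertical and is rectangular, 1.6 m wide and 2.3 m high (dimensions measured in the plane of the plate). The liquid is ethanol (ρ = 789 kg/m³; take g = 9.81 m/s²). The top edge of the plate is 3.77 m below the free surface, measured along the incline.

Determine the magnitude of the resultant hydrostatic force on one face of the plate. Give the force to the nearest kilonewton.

F ≈ 132 kN

γ = ρg = 789 × 9.81 / 1000 = 7.74009 kN/m³.
The plate makes 20° with the vertical, i.e. θ = 90° − 20° = 70° to the horizontal. Measuring y along the incline from the free-surface line, vertical depth h = y·sinθ with sinθ = 0.939693.
The centroid lies 2.3/2 = 1.15 m below the top edge, so y_c = 3.77 + 1.15 = 4.92 m and h_c = 4.92 × 0.939693 = 4.62329 m.
A = 1.6 × 2.3 = 3.68 m².
Resultant F = γ·h_c·A = 7.74009 × 4.62329 × 3.68 = 131.688 kN.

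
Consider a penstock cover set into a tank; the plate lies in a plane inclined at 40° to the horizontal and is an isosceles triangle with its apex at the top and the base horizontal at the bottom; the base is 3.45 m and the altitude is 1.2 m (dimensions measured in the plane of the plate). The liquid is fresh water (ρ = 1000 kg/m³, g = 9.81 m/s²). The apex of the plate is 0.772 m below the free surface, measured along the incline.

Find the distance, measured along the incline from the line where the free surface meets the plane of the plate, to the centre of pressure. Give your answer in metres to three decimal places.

γ = ρg = 1000 × 9.81 = 9810 N/m³ = 9.81 kN/m³.
Let θ = 40° be the plate's angle to the horizontal; measure y along the incline from where the plane meets the free surface. Vertical depth h = y·sinθ with sinθ = 0.642788.
With the apex up, the centroid sits 2h/3 = 2 × 1.2/3 = 0.8 m below the apex, so y_c = 0.772 + 0.8 = 1.572 m and h_c = 1.572 × 0.642788 = 1.01046 m.
A = ½ × 3.45 × 1.2 = 2.07 m².
Resultant F = γ·h_c·A = 9.81 × 1.01046 × 2.07 = 20.5191 kN.
I_c = b·h³/36 = 3.45 × 1.2³/36 = 0.1656 m⁴.
Centre of pressure: y_p = y_c + I_c/(y_c·A) = 1.572 + 0.1656/(1.572 × 2.07) = 1.572 + 0.0508906 = 1.62289 m along the plane.

y_p = 1.623 m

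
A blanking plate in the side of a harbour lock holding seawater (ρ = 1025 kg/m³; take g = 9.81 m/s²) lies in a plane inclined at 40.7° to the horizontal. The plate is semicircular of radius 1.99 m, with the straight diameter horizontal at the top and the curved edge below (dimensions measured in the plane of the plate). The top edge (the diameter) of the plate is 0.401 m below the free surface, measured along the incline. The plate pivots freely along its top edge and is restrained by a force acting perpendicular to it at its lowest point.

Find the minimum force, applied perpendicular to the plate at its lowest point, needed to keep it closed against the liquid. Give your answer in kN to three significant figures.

P ≈ 27.2 kN

γ = ρg = 1025 × 9.81 / 1000 = 10.05525 kN/m³.
Let θ = 40.7° be the plate's angle to the horizontal; measure y along the incline from where the plane meets the free surface. Vertical depth h = y·sinθ with sinθ = 0.652098.
The centroid of a semicircle lies 4r/(3π) = 0.844582 m from the diameter, here below the top edge, so y_c = 0.401 + 0.844582 = 1.24558 m and h_c = 1.24558 × 0.652098 = 0.81224 m.
A = πr²/2 = π × 1.99²/2 = 6.22051 m².
Resultant F = γ·h_c·A = 10.05525 × 0.81224 × 6.22051 = 50.8046 kN.
I_c = (π/8 − 8/(9π))·r⁴ = 0.109757 × 1.99⁴ = 1.72125 m⁴.
Centre of pressure: y_p = y_c + I_c/(y_c·A) = 1.24558 + 1.72125/(1.24558 × 6.22051) = 1.24558 + 0.22215 = 1.46773 m along the plane.
The resultant acts 0.844582 + 0.22215 = 1.06673 m (along the plate) below the hinge at the top edge, so the moment about the hinge is M = F × 1.06673 = 50.8046 × 1.06673 = 54.1948 kN·m.
A normal force at the bottom, 1.99 m from the hinge, must supply this moment: P = 54.1948/1.99 = 27.2336 kN.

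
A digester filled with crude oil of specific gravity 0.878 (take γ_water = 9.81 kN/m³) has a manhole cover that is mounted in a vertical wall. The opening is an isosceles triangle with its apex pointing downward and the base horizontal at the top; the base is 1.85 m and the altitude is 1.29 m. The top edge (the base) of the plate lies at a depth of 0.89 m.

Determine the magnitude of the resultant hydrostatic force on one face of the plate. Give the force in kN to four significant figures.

F ≈ 13.57 kN

γ = 0.878 × 9.81 = 8.61318 kN/m³.
With the apex down, the centroid sits h/3 = 1.29/3 = 0.43 m below the base (the top edge), so the centroid depth is h_c = 0.89 + 0.43 = 1.32 m.
A = ½ × 1.85 × 1.29 = 1.19325 m².
Resultant F = γ·h_c·A = 8.61318 × 1.32 × 1.19325 = 13.5665 kN.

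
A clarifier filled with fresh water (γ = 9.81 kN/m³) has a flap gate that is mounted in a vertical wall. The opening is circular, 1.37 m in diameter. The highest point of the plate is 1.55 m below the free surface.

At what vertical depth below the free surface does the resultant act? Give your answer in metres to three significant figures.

h_p = 2.29 m

γ = 9.81 kN/m³.
The centroid is at the centre, 0.685 m below the top of the plate, so the centroid depth is h_c = 1.55 + 0.685 = 2.235 m.
A = π(0.685)² = 1.47411 m².
Resultant F = γ·h_c·A = 9.81 × 2.235 × 1.47411 = 32.3204 kN.
I_c = πr⁴/4 = π × 0.685⁴/4 = 0.172923 m⁴.
Centre of pressure: y_p = y_c + I_c/(y_c·A) = 2.235 + 0.172923/(2.235 × 1.47411) = 2.235 + 0.0524862 = 2.28749 m along the plane.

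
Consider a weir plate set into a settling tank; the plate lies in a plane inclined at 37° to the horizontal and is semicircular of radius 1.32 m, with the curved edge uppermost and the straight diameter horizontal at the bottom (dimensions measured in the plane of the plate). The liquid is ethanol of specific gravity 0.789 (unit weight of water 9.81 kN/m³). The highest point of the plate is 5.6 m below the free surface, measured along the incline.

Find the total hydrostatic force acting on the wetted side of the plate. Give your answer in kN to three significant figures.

γ = 0.789 × 9.81 = 7.74009 kN/m³.
Let θ = 37° be the plate's angle to the horizontal; measure y along the incline from where the plane meets the free surface. Vertical depth h = y·sinθ with sinθ = 0.601815.
The centroid lies 4r/(3π) = 0.560225 m above the diameter, so r − 4r/(3π) = 1.32 − 0.560225 = 0.759775 m below the topmost point, so y_c = 5.6 + 0.759775 = 6.35977 m and h_c = 6.35977 × 0.601815 = 3.8274 m.
A = πr²/2 = π × 1.32²/2 = 2.73696 m².
Resultant F = γ·h_c·A = 7.74009 × 3.8274 × 2.73696 = 81.0809 kN.

F ≈ 81.1 kN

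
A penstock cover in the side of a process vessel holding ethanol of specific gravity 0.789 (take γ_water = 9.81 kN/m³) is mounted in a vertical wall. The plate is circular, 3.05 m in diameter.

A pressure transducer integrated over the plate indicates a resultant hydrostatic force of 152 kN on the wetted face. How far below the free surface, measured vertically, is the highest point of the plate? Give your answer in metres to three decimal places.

γ = 0.789 × 9.81 = 7.74009 kN/m³.
A = π(1.525)² = 7.30617 m².
From F = γ·h_c·A, the centroid depth is h_c = 152/(7.74009 × 7.30617) = 2.68787 m.
The centroid is at the centre, 1.525 m below the top of the plate, so the highest point sits at h_top = 2.68787 − 1.525 = 1.16287 m below the surface.

d_top ≈ 1.163 m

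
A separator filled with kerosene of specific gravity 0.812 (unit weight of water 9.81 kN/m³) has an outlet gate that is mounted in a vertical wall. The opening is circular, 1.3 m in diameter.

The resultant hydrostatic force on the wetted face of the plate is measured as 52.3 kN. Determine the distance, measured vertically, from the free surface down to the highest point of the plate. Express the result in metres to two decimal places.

d_top ≈ 4.30 m

γ = 0.812 × 9.81 = 7.96572 kN/m³.
A = π(0.65)² = 1.32732 m².
From F = γ·h_c·A, the centroid depth is h_c = 52.3/(7.96572 × 1.32732) = 4.94653 m.
The centroid is at the centre, 0.65 m below the top of the plate, so the highest point sits at h_top = 4.94653 − 0.65 = 4.29653 m below the surface.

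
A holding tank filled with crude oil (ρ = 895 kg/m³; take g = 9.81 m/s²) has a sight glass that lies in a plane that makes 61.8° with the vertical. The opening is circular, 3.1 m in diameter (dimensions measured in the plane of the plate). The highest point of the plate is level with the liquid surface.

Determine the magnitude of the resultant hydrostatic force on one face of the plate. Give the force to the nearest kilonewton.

γ = ρg = 895 × 9.81 / 1000 = 8.77995 kN/m³.
The plate makes 61.8° with the vertical, i.e. θ = 90° − 61.8° = 28.2° to the horizontal. Measuring y along the incline from the free-surface line, vertical depth h = y·sinθ with sinθ = 0.472551.
The centroid is at the centre, 1.55 m below the top of the plate, so y_c = 1.55 m and h_c = 1.55 × 0.472551 = 0.732454 m.
A = π(1.55)² = 7.54768 m².
Resultant F = γ·h_c·A = 8.77995 × 0.732454 × 7.54768 = 48.5384 kN.

F ≈ 49 kN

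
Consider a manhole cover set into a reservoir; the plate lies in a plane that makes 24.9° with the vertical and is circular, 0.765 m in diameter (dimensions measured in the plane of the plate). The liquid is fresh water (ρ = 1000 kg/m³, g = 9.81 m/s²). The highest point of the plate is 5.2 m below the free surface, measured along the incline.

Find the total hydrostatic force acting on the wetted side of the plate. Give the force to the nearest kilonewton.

γ = ρg = 1000 × 9.81 = 9810 N/m³ = 9.81 kN/m³.
The plate makes 24.9° with the vertical, i.e. θ = 90° − 24.9° = 65.1° to the horizontal. Measuring y along the incline from the free-surface line, vertical depth h = y·sinθ with sinθ = 0.907044.
The centroid is at the centre, 0.3825 m below the top of the plate, so y_c = 5.2 + 0.3825 = 5.5825 m and h_c = 5.5825 × 0.907044 = 5.06357 m.
A = π(0.3825)² = 0.459635 m².
Resultant F = γ·h_c·A = 9.81 × 5.06357 × 0.459635 = 22.8317 kN.

F ≈ 23 kN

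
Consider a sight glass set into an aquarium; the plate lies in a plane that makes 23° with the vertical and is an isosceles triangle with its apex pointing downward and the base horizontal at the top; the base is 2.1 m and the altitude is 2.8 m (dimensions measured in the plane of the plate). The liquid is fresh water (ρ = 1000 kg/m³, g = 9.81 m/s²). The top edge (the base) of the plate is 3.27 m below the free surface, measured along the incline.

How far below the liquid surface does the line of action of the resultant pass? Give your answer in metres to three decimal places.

h_p = 3.965 m

γ = ρg = 1000 × 9.81 = 9810 N/m³ = 9.81 kN/m³.
The plate makes 23° with the vertical, i.e. θ = 90° − 23° = 67° to the horizontal. Measuring y along the incline from the free-surface line, vertical depth h = y·sinθ with sinθ = 0.920505.
With the apex down, the centroid sits h/3 = 2.8/3 = 0.933333 m below the base (the top edge), so y_c = 3.27 + 0.933333 = 4.20333 m and h_c = 4.20333 × 0.920505 = 3.86919 m.
A = ½ × 2.1 × 2.8 = 2.94 m².
Resultant F = γ·h_c·A = 9.81 × 3.86919 × 2.94 = 111.593 kN.
I_c = b·h³/36 = 2.1 × 2.8³/36 = 1.28053 m⁴.
Centre of pressure: y_p = y_c + I_c/(y_c·A) = 4.20333 + 1.28053/(4.20333 × 2.94) = 4.20333 + 0.103621 = 4.30695 m along the plane.
Vertically, h_p = y_p·sinθ = 4.30695 × 0.920505 = 3.96457 m.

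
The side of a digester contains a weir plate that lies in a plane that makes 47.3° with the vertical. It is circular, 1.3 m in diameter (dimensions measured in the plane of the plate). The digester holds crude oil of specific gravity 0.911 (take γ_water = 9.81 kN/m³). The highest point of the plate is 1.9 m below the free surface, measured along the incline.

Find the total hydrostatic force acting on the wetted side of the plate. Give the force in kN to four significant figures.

γ = 0.911 × 9.81 = 8.93691 kN/m³.
The plate makes 47.3° with the vertical, i.e. θ = 90° − 47.3° = 42.7° to the horizontal. Measuring y along the incline from the free-surface line, vertical depth h = y·sinθ with sinθ = 0.678160.
The centroid is at the centre, 0.65 m below the top of the plate, so y_c = 1.9 + 0.65 = 2.55 m and h_c = 2.55 × 0.678160 = 1.72931 m.
A = π(0.65)² = 1.32732 m².
Resultant F = γ·h_c·A = 8.93691 × 1.72931 × 1.32732 = 20.5133 kN.

F ≈ 20.51 kN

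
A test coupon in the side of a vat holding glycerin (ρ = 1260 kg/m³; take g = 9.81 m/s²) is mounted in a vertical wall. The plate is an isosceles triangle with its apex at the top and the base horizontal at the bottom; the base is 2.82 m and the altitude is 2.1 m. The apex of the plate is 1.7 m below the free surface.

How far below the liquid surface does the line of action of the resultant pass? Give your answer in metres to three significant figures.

h_p = 3.18 m

γ = ρg = 1260 × 9.81 / 1000 = 12.3606 kN/m³.
With the apex up, the centroid sits 2h/3 = 2 × 2.1/3 = 1.4 m below the apex, so the centroid depth is h_c = 1.7 + 1.4 = 3.1 m.
A = ½ × 2.82 × 2.1 = 2.961 m².
Resultant F = γ·h_c·A = 12.3606 × 3.1 × 2.961 = 113.459 kN.
I_c = b·h³/36 = 2.82 × 2.1³/36 = 0.725445 m⁴.
Centre of pressure: y_p = y_c + I_c/(y_c·A) = 3.1 + 0.725445/(3.1 × 2.961) = 3.1 + 0.0790323 = 3.17903 m along the plane.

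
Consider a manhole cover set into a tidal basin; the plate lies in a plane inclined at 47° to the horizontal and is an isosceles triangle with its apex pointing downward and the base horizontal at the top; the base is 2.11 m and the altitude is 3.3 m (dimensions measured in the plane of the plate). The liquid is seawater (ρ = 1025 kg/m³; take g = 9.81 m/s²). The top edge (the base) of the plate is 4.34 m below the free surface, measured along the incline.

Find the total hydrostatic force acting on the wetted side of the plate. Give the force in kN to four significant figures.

F ≈ 139.3 kN

γ = ρg = 1025 × 9.81 / 1000 = 10.05525 kN/m³.
Let θ = 47° be the plate's angle to the horizontal; measure y along the incline from where the plane meets the free surface. Vertical depth h = y·sinθ with sinθ = 0.731354.
With the apex down, the centroid sits h/3 = 3.3/3 = 1.1 m below the base (the top edge), so y_c = 4.34 + 1.1 = 5.44 m and h_c = 5.44 × 0.731354 = 3.97857 m.
A = ½ × 2.11 × 3.3 = 3.4815 m².
Resultant F = γ·h_c·A = 10.05525 × 3.97857 × 3.4815 = 139.279 kN.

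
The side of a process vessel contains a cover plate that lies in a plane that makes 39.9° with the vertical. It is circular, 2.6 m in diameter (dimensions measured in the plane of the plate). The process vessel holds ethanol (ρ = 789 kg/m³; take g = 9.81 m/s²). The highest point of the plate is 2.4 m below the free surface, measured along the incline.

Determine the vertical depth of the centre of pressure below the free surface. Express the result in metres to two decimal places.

h_p = 2.93 m

γ = ρg = 789 × 9.81 / 1000 = 7.74009 kN/m³.
The plate makes 39.9° with the vertical, i.e. θ = 90° − 39.9° = 50.1° to the horizontal. Measuring y along the incline from the free-surface line, vertical depth h = y·sinθ with sinθ = 0.767165.
The centroid is at the centre, 1.3 m below the top of the plate, so y_c = 2.4 + 1.3 = 3.7 m and h_c = 3.7 × 0.767165 = 2.83851 m.
A = π(1.3)² = 5.30929 m².
Resultant F = γ·h_c·A = 7.74009 × 2.83851 × 5.30929 = 116.647 kN.
I_c = πr⁴/4 = π × 1.3⁴/4 = 2.24318 m⁴.
Centre of pressure: y_p = y_c + I_c/(y_c·A) = 3.7 + 2.24318/(3.7 × 5.30929) = 3.7 + 0.114189 = 3.81419 m along the plane.
Vertically, h_p = y_p·sinθ = 3.81419 × 0.767165 = 2.92611 m.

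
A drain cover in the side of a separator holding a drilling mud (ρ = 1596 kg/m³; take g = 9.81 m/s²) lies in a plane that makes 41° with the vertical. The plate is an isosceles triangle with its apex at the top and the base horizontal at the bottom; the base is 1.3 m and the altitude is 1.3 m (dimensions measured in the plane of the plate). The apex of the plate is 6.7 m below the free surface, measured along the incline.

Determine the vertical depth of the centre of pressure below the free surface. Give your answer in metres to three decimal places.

γ = ρg = 1596 × 9.81 / 1000 = 15.65676 kN/m³.
The plate makes 41° with the vertical, i.e. θ = 90° − 41° = 49° to the horizontal. Measuring y along the incline from the free-surface line, vertical depth h = y·sinθ with sinθ = 0.754710.
With the apex up, the centroid sits 2h/3 = 2 × 1.3/3 = 0.866667 m below the apex, so y_c = 6.7 + 0.866667 = 7.56667 m and h_c = 7.56667 × 0.754710 = 5.71064 m.
A = ½ × 1.3 × 1.3 = 0.845 m².
Resultant F = γ·h_c·A = 15.65676 × 5.71064 × 0.845 = 75.5516 kN.
I_c = b·h³/36 = 1.3 × 1.3³/36 = 0.0793361 m⁴.
Centre of pressure: y_p = y_c + I_c/(y_c·A) = 7.56667 + 0.0793361/(7.56667 × 0.845) = 7.56667 + 0.0124082 = 7.57908 m along the plane.
Vertically, h_p = y_p·sinθ = 7.57908 × 0.754710 = 5.72001 m.

h_p = 5.720 m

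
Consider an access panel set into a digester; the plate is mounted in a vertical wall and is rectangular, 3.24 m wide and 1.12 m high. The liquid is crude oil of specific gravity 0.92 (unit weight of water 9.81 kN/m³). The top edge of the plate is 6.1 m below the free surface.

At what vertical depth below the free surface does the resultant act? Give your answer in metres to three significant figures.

h_p = 6.68 m

γ = 0.92 × 9.81 = 9.0252 kN/m³.
The centroid lies 1.12/2 = 0.56 m below the top edge, so the centroid depth is h_c = 6.1 + 0.56 = 6.66 m.
A = 3.24 × 1.12 = 3.6288 m².
Resultant F = γ·h_c·A = 9.0252 × 6.66 × 3.6288 = 218.119 kN.
I_c = b·h³/12 = 3.24 × 1.12³/12 = 0.379331 m⁴.
Centre of pressure: y_p = y_c + I_c/(y_c·A) = 6.66 + 0.379331/(6.66 × 3.6288) = 6.66 + 0.0156957 = 6.6757 m along the plane.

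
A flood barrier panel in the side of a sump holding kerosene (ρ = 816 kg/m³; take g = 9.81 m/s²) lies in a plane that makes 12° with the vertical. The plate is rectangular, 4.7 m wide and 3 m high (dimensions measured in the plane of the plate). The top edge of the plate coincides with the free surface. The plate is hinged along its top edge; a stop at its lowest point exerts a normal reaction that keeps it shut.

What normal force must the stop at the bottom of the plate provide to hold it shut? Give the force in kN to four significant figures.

P ≈ 110.4 kN

γ = ρg = 816 × 9.81 / 1000 = 8.00496 kN/m³.
The plate makes 12° with the vertical, i.e. θ = 90° − 12° = 78° to the horizontal. Measuring y along the incline from the free-surface line, vertical depth h = y·sinθ with sinθ = 0.978148.
The centroid lies 3/2 = 1.5 m below the top edge, so y_c = 1.5 m and h_c = 1.5 × 0.978148 = 1.46722 m.
A = 4.7 × 3 = 14.1 m².
Resultant F = γ·h_c·A = 8.00496 × 1.46722 × 14.1 = 165.605 kN.
I_c = b·h³/12 = 4.7 × 3³/12 = 10.575 m⁴.
Centre of pressure: y_p = y_c + I_c/(y_c·A) = 1.5 + 10.575/(1.5 × 14.1) = 1.5 + 0.5 = 2 m along the plane.
The resultant acts 1.5 + 0.5 = 2 m (along the plate) below the hinge at the top edge, so the moment about the hinge is M = F × 2 = 165.605 × 2 = 331.21 kN·m.
A normal force at the bottom, 3 m from the hinge, must supply this moment: P = 331.21/3 = 110.403 kN.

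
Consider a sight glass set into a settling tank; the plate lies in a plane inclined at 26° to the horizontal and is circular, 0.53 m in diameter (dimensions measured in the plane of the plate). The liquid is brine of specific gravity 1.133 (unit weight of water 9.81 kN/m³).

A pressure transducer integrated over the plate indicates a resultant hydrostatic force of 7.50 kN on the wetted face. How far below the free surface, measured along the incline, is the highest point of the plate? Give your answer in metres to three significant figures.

y_top ≈ 6.71 m

γ = 1.133 × 9.81 = 11.11473 kN/m³.
A = π(0.265)² = 0.220618 m².
From F = γ·h_c·A, the centroid depth is h_c = 7.50/(11.11473 × 0.220618) = 3.05859 m.
Let θ = 26° be the plate's angle to the horizontal; measure y along the incline from where the plane meets the free surface. Vertical depth h = y·sinθ with sinθ = 0.438371.
Along the incline, y_c = h_c/sinθ = 3.05859/0.438371 = 6.97717 m.
The centroid is at the centre, 0.265 m below the top of the plate, so the highest point sits at y_top = 6.97717 − 0.265 = 6.71217 m along the incline.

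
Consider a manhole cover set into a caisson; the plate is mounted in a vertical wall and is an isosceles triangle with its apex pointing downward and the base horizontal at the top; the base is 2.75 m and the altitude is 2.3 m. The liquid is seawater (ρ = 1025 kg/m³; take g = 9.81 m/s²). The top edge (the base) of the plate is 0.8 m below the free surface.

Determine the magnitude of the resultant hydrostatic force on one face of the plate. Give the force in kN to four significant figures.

γ = ρg = 1025 × 9.81 / 1000 = 10.05525 kN/m³.
With the apex down, the centroid sits h/3 = 2.3/3 = 0.766667 m below the base (the top edge), so the centroid depth is h_c = 0.8 + 0.766667 = 1.56667 m.
A = ½ × 2.75 × 2.3 = 3.1625 m².
Resultant F = γ·h_c·A = 10.05525 × 1.56667 × 3.1625 = 49.8197 kN.

F ≈ 49.82 kN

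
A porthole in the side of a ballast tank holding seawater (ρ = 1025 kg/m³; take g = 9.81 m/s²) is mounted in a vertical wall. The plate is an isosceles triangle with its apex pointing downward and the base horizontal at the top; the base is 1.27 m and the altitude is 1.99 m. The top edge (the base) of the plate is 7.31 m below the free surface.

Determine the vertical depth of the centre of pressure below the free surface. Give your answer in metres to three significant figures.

h_p = 8.00 m

γ = ρg = 1025 × 9.81 / 1000 = 10.05525 kN/m³.
With the apex down, the centroid sits h/3 = 1.99/3 = 0.663333 m below the base (the top edge), so the centroid depth is h_c = 7.31 + 0.663333 = 7.97333 m.
A = ½ × 1.27 × 1.99 = 1.26365 m².
Resultant F = γ·h_c·A = 10.05525 × 7.97333 × 1.26365 = 101.312 kN.
I_c = b·h³/36 = 1.27 × 1.99³/36 = 0.27801 m⁴.
Centre of pressure: y_p = y_c + I_c/(y_c·A) = 7.97333 + 0.27801/(7.97333 × 1.26365) = 7.97333 + 0.0275927 = 8.00092 m along the plane.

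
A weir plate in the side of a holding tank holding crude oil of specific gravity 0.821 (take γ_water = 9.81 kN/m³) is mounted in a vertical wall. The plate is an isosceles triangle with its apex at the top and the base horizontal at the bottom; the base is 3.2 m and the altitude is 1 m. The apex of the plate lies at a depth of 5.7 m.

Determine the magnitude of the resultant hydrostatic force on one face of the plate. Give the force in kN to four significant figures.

F ≈ 82.04 kN

γ = 0.821 × 9.81 = 8.05401 kN/m³.
With the apex up, the centroid sits 2h/3 = 2 × 1/3 = 0.666667 m below the apex, so the centroid depth is h_c = 5.7 + 0.666667 = 6.36667 m.
A = ½ × 3.2 × 1 = 1.6 m².
Resultant F = γ·h_c·A = 8.05401 × 6.36667 × 1.6 = 82.0436 kN.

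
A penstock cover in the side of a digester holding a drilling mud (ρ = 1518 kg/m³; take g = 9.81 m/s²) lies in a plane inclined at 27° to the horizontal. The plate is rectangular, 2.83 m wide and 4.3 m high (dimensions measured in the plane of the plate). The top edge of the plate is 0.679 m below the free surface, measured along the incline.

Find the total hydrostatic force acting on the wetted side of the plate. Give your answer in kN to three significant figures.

γ = ρg = 1518 × 9.81 / 1000 = 14.89158 kN/m³.
Let θ = 27° be the plate's angle to the horizontal; measure y along the incline from where the plane meets the free surface. Vertical depth h = y·sinθ with sinθ = 0.453990.
The centroid lies 4.3/2 = 2.15 m below the top edge, so y_c = 0.679 + 2.15 = 2.829 m and h_c = 2.829 × 0.453990 = 1.28434 m.
A = 2.83 × 4.3 = 12.169 m².
Resultant F = γ·h_c·A = 14.89158 × 1.28434 × 12.169 = 232.742 kN.

F ≈ 233 kN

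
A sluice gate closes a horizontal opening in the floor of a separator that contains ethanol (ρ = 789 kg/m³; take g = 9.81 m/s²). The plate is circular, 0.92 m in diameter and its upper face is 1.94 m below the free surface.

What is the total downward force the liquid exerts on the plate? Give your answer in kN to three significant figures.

γ = ρg = 789 × 9.81 / 1000 = 7.74009 kN/m³.
The plate is horizontal, so pressure is uniform at p = γ·h = 7.74009 × 1.94 = 15.0158 kN/m².
A = π(0.46)² = 0.664761 m².
F = p·A = 15.0158 × 0.664761 = 9.98192 kN.

F ≈ 9.98 kN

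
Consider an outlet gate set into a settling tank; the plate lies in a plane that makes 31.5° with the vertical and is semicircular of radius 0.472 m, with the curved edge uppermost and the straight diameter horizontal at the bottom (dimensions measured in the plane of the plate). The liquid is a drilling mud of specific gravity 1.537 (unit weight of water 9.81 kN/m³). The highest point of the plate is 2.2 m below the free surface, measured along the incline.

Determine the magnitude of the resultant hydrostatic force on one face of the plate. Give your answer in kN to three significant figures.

γ = 1.537 × 9.81 = 15.07797 kN/m³.
The plate makes 31.5° with the vertical, i.e. θ = 90° − 31.5° = 58.5° to the horizontal. Measuring y along the incline from the free-surface line, vertical depth h = y·sinθ with sinθ = 0.852640.
The centroid lies 4r/(3π) = 0.200323 m above the diameter, so r − 4r/(3π) = 0.472 − 0.200323 = 0.271677 m below the topmost point, so y_c = 2.2 + 0.271677 = 2.47168 m and h_c = 2.47168 × 0.852640 = 2.10745 m.
A = πr²/2 = π × 0.472²/2 = 0.349948 m².
Resultant F = γ·h_c·A = 15.07797 × 2.10745 × 0.349948 = 11.12 kN.

F ≈ 11.1 kN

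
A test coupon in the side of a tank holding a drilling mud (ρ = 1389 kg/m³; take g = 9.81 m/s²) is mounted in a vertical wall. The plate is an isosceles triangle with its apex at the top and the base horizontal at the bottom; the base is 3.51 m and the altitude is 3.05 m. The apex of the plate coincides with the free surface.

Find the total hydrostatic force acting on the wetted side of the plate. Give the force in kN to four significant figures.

γ = ρg = 1389 × 9.81 / 1000 = 13.62609 kN/m³.
With the apex up, the centroid sits 2h/3 = 2 × 3.05/3 = 2.03333 m below the apex, so the centroid depth is h_c = 2.03333 m.
A = ½ × 3.51 × 3.05 = 5.35275 m².
Resultant F = γ·h_c·A = 13.62609 × 2.03333 × 5.35275 = 148.305 kN.

F ≈ 148.3 kN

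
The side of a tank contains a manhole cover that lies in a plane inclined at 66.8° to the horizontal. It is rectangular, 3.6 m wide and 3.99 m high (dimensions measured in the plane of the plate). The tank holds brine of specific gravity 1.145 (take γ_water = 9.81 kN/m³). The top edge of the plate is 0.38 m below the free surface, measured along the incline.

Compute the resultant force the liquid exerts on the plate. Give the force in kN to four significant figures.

γ = 1.145 × 9.81 = 11.23245 kN/m³.
Let θ = 66.8° be the plate's angle to the horizontal; measure y along the incline from where the plane meets the free surface. Vertical depth h = y·sinθ with sinθ = 0.919135.
The centroid lies 3.99/2 = 1.995 m below the top edge, so y_c = 0.38 + 1.995 = 2.375 m and h_c = 2.375 × 0.919135 = 2.18295 m.
A = 3.6 × 3.99 = 14.364 m².
Resultant F = γ·h_c·A = 11.23245 × 2.18295 × 14.364 = 352.204 kN.

F ≈ 352.2 kN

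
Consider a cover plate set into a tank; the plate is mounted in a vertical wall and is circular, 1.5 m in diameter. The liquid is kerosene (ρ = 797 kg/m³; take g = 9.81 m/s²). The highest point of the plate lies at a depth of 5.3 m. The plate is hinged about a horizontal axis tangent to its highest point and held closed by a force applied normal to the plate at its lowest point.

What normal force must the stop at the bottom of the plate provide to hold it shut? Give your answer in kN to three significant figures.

P ≈ 43.1 kN

γ = ρg = 797 × 9.81 / 1000 = 7.81857 kN/m³.
The centroid is at the centre, 0.75 m below the top of the plate, so the centroid depth is h_c = 5.3 + 0.75 = 6.05 m.
A = π(0.75)² = 1.76715 m².
Resultant F = γ·h_c·A = 7.81857 × 6.05 × 1.76715 = 83.5903 kN.
I_c = πr⁴/4 = π × 0.75⁴/4 = 0.248505 m⁴.
Centre of pressure: y_p = y_c + I_c/(y_c·A) = 6.05 + 0.248505/(6.05 × 1.76715) = 6.05 + 0.0232438 = 6.07324 m along the plane.
The resultant acts 0.75 + 0.0232438 = 0.773244 m (along the plate) below the hinge at the top edge, so the moment about the hinge is M = F × 0.773244 = 83.5903 × 0.773244 = 64.6357 kN·m.
A normal force at the bottom, 1.5 m from the hinge, must supply this moment: P = 64.6357/1.5 = 43.0905 kN.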